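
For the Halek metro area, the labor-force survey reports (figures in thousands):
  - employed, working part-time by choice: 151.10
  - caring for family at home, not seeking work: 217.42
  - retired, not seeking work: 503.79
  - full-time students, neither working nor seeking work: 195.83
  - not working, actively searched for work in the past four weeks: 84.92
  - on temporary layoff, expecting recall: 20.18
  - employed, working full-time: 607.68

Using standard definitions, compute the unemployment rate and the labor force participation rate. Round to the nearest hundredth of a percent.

Employed = 151.10 + 607.68 = 758.78 thousand.
Unemployed = 84.92 + 20.18 = 105.10 thousand (jobless and actively searching, or on temporary layoff).
Labor force = 758.78 + 105.10 = 863.88 thousand.
Not in labor force = 217.42 + 503.79 + 195.83 = 917.04 thousand (those not working and not actively searching are outside the labor force).
Civilian working-age population = 863.88 + 917.04 = 1,780.92 thousand.
Unemployment rate = 105.10 / 863.88 = 12.17%.
Labor force participation rate = 863.88 / 1,780.92 = 48.51%.

Unemployment rate ≈ 12.17%; labor force participation rate ≈ 48.51%.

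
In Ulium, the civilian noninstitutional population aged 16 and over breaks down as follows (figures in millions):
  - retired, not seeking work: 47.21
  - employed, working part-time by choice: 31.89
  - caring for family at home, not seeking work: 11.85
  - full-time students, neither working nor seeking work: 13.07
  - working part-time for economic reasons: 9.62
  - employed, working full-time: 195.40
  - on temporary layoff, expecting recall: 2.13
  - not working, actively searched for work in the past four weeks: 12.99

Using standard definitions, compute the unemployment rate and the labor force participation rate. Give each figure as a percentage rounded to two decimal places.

Unemployment rate ≈ 6.00%; labor force participation rate ≈ 77.75%.

Employed = 31.89 + 9.62 + 195.40 = 236.91 million (anyone who worked, including part-time for economic reasons, counts as employed).
Unemployed = 2.13 + 12.99 = 15.12 million (jobless and actively searching, or on temporary layoff).
Labor force = 236.91 + 15.12 = 252.03 million.
Not in labor force = 47.21 + 11.85 + 13.07 = 72.13 million (those not working and not actively searching are outside the labor force).
Civilian working-age population = 252.03 + 72.13 = 324.16 million.
Unemployment rate = 15.12 / 252.03 = 6.00%.
Labor force participation rate = 252.03 / 324.16 = 77.75%.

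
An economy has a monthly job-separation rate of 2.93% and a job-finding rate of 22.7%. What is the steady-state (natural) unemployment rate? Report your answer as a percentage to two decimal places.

At steady state the flows balance: s·E = f·U, so U/(E+U) = s/(s+f).
u* = 2.93 / (2.93 + 22.7) = 2.93 / 25.63 = 11.43%.

Steady-state unemployment rate ≈ 11.43%.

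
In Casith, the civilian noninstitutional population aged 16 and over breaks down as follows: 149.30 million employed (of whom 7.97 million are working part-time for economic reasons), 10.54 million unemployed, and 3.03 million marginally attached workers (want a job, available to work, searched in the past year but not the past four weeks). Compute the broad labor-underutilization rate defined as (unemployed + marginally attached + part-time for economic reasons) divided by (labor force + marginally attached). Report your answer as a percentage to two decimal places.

Broad underutilization rate ≈ 13.23%.

Labor force = 149.30 + 10.54 = 159.84 million.
Numerator = 10.54 + 3.03 + 7.97 = 21.54 million.
Denominator = 159.84 + 3.03 = 162.87 million.
Broad rate = 21.54 / 162.87 = 13.23%.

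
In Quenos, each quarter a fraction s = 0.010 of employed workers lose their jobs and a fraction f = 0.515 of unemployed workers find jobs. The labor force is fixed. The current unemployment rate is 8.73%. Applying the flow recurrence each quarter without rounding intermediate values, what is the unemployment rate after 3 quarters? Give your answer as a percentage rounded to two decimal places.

Unemployment rate after three quarters ≈ 2.64%.

With a fixed labor force, u_{t+1} = u_t + s·(1−u_t) − f·u_t = u_t·(1−s−f) + s.
Here 1−s−f = 0.475 and s = 0.010.
u_1 = 0.087300 × 0.475 + 0.010 = 0.051467.
u_2 = 0.051467 × 0.475 + 0.010 = 0.034447.
u_3 = 0.034447 × 0.475 + 0.010 = 0.026362.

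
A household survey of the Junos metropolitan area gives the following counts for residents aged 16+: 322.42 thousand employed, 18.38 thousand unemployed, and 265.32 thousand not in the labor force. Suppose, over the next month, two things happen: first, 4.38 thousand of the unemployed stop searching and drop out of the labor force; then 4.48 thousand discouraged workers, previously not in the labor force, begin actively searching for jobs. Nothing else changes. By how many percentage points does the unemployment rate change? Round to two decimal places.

The unemployment rate changes by +0.03 percentage points.

Initially, labor force = 322.42 + 18.38 = 340.80 thousand, so u = 18.38/340.80 = 5.39%.
After the first change, unemployed and labor force both fall by 4.38 → E = 322.42, U = 14.00, labor force = 336.42 thousand.
After the second change, unemployed and labor force both rise by 4.48 → E = 322.42, U = 18.48, labor force = 340.90 thousand.
New unemployment rate = 18.48 / 340.90 = 5.42%.
Change = 5.42% − 5.39% = +0.03 percentage points.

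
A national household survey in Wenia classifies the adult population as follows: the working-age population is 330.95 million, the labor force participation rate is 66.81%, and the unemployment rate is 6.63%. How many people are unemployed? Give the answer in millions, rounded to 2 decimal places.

About 14.66 million are unemployed.

Labor force = 0.6681 × 330.95 = 221.11 million.
Unemployed = 0.0663 × 221.11 ≈ 14.66 million.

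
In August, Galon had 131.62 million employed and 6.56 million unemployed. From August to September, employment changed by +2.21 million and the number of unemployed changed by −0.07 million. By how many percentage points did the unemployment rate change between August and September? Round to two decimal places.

August: labor force = 131.62 + 6.56 = 138.18; u = 6.56/138.18 = 4.75%.
September: labor force = 133.83 + 6.49 = 140.32; u = 6.49/140.32 = 4.63%.
Change = 4.63% − 4.75% = −0.12 pp.

The unemployment rate changed by −0.12 percentage points.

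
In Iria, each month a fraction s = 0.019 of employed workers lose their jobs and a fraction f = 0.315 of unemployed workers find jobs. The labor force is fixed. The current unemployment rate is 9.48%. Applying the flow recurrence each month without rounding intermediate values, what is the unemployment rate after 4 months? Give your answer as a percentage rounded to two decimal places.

With a fixed labor force, u_{t+1} = u_t + s·(1−u_t) − f·u_t = u_t·(1−s−f) + s.
Here 1−s−f = 0.666 and s = 0.019.
u_1 = 0.094800 × 0.666 + 0.019 = 0.082137.
u_2 = 0.082137 × 0.666 + 0.019 = 0.073703.
u_3 = 0.073703 × 0.666 + 0.019 = 0.068086.
u_4 = 0.068086 × 0.666 + 0.019 = 0.064345.

Unemployment rate after four months ≈ 6.43%.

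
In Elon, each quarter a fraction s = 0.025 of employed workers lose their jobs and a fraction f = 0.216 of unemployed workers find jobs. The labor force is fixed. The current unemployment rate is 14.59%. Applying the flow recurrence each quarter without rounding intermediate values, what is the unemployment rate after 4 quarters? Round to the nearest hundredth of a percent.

With a fixed labor force, u_{t+1} = u_t + s·(1−u_t) − f·u_t = u_t·(1−s−f) + s.
Here 1−s−f = 0.759 and s = 0.025.
u_1 = 0.145900 × 0.759 + 0.025 = 0.135738.
u_2 = 0.135738 × 0.759 + 0.025 = 0.128025.
u_3 = 0.128025 × 0.759 + 0.025 = 0.122171.
u_4 = 0.122171 × 0.759 + 0.025 = 0.117728.

Unemployment rate after four quarters ≈ 11.77%.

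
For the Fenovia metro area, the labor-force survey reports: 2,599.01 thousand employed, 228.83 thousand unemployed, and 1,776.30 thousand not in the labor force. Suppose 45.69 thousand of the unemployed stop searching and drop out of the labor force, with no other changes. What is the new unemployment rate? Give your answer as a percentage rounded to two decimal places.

New unemployment rate ≈ 6.58%.

Initially, labor force = 2,599.01 + 228.83 = 2,827.84 thousand, so u = 228.83/2,827.84 = 8.09%.
After the change, unemployed and labor force both fall by 45.69 → E = 2,599.01, U = 183.14, labor force = 2,782.15 thousand.
New unemployment rate = 183.14 / 2,782.15 = 6.58%.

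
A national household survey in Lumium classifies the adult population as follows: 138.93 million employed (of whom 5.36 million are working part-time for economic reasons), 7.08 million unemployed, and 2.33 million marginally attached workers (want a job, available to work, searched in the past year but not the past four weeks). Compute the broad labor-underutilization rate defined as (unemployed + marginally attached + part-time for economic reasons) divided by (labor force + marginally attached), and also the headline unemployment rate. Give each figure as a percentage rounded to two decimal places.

Labor force = 138.93 + 7.08 = 146.01 million.
Numerator = 7.08 + 2.33 + 5.36 = 14.77 million.
Denominator = 146.01 + 2.33 = 148.34 million.
Broad rate = 14.77 / 148.34 = 9.96%.
Headline unemployment rate = 7.08 / 146.01 = 4.85%.

Broad underutilization rate ≈ 9.96%; headline unemployment rate ≈ 4.85%.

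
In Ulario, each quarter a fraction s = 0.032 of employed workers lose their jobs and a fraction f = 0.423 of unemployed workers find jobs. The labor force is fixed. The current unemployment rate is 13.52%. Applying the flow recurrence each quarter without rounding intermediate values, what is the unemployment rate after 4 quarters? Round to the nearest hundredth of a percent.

With a fixed labor force, u_{t+1} = u_t + s·(1−u_t) − f·u_t = u_t·(1−s−f) + s.
Here 1−s−f = 0.545 and s = 0.032.
u_1 = 0.135200 × 0.545 + 0.032 = 0.105684.
u_2 = 0.105684 × 0.545 + 0.032 = 0.089598.
u_3 = 0.089598 × 0.545 + 0.032 = 0.080831.
u_4 = 0.080831 × 0.545 + 0.032 = 0.076053.

Unemployment rate after four quarters ≈ 7.61%.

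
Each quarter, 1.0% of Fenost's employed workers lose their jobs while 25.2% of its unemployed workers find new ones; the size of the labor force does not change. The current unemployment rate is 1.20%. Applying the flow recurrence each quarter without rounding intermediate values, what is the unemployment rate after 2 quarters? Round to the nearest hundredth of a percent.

With a fixed labor force, u_{t+1} = u_t + s·(1−u_t) − f·u_t = u_t·(1−s−f) + s.
Here 1−s−f = 0.738 and s = 0.010.
u_1 = 0.012000 × 0.738 + 0.010 = 0.018856.
u_2 = 0.018856 × 0.738 + 0.010 = 0.023916.

Unemployment rate after two quarters ≈ 2.39%.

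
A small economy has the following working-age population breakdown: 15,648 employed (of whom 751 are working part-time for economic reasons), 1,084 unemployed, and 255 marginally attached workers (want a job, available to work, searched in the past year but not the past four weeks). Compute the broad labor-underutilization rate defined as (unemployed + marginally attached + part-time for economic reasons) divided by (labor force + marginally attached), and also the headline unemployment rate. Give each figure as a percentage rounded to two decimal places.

Broad underutilization rate ≈ 12.30%; headline unemployment rate ≈ 6.48%.

Labor force = 15,648 + 1,084 = 16,732.
Numerator = 1,084 + 255 + 751 = 2,090.
Denominator = 16,732 + 255 = 16,987.
Broad rate = 2,090 / 16,987 = 12.30%.
Headline unemployment rate = 1,084 / 16,732 = 6.48%.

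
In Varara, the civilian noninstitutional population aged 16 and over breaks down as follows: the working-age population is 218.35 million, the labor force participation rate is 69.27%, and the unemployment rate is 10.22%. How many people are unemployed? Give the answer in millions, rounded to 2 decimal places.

About 15.46 million are unemployed.

Labor force = 0.6927 × 218.35 = 151.25 million.
Unemployed = 0.1022 × 151.25 ≈ 15.46 million.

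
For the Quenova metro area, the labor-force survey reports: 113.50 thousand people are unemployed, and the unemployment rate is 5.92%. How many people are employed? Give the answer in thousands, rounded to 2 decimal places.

Labor force = U / u = 113.50 / 0.0592 ≈ 1,917.23 thousand.
Employed = labor force − unemployed = 1,917.23 − 113.50 = 1,803.73 thousand.

About 1,803.73 thousand are employed.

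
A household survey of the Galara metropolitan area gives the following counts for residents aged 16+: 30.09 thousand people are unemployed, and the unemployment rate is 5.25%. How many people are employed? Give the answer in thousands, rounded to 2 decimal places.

About 543.05 thousand are employed.

Labor force = U / u = 30.09 / 0.0525 ≈ 573.14 thousand.
Employed = labor force − unemployed = 573.14 − 30.09 = 543.05 thousand.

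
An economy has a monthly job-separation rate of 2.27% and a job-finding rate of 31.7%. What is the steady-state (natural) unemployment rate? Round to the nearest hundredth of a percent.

Steady-state unemployment rate ≈ 6.68%.

At steady state the flows balance: s·E = f·U, so U/(E+U) = s/(s+f).
u* = 2.27 / (2.27 + 31.7) = 2.27 / 33.97 = 6.68%.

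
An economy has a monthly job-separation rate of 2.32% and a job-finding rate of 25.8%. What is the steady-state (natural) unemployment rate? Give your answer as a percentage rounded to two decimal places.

Steady-state unemployment rate ≈ 8.25%.

At steady state the flows balance: s·E = f·U, so U/(E+U) = s/(s+f).
u* = 2.32 / (2.32 + 25.8) = 2.32 / 28.12 = 8.25%.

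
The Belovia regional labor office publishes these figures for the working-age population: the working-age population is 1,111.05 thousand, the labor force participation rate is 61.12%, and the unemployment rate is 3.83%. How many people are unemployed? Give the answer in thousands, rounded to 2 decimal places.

About 26.01 thousand are unemployed.

Labor force = 0.6112 × 1,111.05 = 679.07 thousand.
Unemployed = 0.0383 × 679.07 ≈ 26.01 thousand.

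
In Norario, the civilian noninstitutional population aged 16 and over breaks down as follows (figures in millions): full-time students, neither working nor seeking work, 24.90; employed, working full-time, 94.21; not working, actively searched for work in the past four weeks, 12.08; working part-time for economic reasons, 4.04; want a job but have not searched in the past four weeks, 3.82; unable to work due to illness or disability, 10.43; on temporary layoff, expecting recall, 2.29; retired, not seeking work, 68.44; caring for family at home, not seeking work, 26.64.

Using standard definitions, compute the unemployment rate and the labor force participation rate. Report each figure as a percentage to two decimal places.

Employed = 94.21 + 4.04 = 98.25 million (anyone who worked, including part-time for economic reasons, counts as employed).
Unemployed = 12.08 + 2.29 = 14.37 million (jobless and actively searching, or on temporary layoff).
Labor force = 98.25 + 14.37 = 112.62 million.
Not in labor force = 24.90 + 3.82 + 10.43 + 68.44 + 26.64 = 134.23 million (those not working and not actively searching are outside the labor force — including those who want a job but have given up searching).
Civilian working-age population = 112.62 + 134.23 = 246.85 million.
Unemployment rate = 14.37 / 112.62 = 12.76%.
Labor force participation rate = 112.62 / 246.85 = 45.62%.

Unemployment rate ≈ 12.76%; labor force participation rate ≈ 45.62%.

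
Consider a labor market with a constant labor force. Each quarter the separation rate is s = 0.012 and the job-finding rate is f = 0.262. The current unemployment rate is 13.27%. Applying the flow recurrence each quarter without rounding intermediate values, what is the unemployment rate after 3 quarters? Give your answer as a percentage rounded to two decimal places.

Unemployment rate after three quarters ≈ 7.78%.

With a fixed labor force, u_{t+1} = u_t + s·(1−u_t) − f·u_t = u_t·(1−s−f) + s.
Here 1−s−f = 0.726 and s = 0.012.
u_1 = 0.132700 × 0.726 + 0.012 = 0.108340.
u_2 = 0.108340 × 0.726 + 0.012 = 0.090655.
u_3 = 0.090655 × 0.726 + 0.012 = 0.077816.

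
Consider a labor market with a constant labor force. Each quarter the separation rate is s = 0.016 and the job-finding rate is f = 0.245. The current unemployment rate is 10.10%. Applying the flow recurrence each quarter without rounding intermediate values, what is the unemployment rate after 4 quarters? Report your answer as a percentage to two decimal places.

Unemployment rate after four quarters ≈ 7.31%.

With a fixed labor force, u_{t+1} = u_t + s·(1−u_t) − f·u_t = u_t·(1−s−f) + s.
Here 1−s−f = 0.739 and s = 0.016.
u_1 = 0.101000 × 0.739 + 0.016 = 0.090639.
u_2 = 0.090639 × 0.739 + 0.016 = 0.082982.
u_3 = 0.082982 × 0.739 + 0.016 = 0.077324.
u_4 = 0.077324 × 0.739 + 0.016 = 0.073142.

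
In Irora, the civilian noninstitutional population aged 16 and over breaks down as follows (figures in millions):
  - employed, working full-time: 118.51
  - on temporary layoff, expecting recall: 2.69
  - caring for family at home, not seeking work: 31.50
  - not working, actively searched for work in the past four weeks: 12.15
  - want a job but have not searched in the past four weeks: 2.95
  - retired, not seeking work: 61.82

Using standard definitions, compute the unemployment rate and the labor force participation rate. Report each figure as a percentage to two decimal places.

Unemployment rate ≈ 11.13%; labor force participation rate ≈ 58.07%.

Employed = 118.51 million.
Unemployed = 2.69 + 12.15 = 14.84 million (jobless and actively searching, or on temporary layoff).
Labor force = 118.51 + 14.84 = 133.35 million.
Not in labor force = 31.50 + 2.95 + 61.82 = 96.27 million (those not working and not actively searching are outside the labor force — including those who want a job but have given up searching).
Civilian working-age population = 133.35 + 96.27 = 229.62 million.
Unemployment rate = 14.84 / 133.35 = 11.13%.
Labor force participation rate = 133.35 / 229.62 = 58.07%.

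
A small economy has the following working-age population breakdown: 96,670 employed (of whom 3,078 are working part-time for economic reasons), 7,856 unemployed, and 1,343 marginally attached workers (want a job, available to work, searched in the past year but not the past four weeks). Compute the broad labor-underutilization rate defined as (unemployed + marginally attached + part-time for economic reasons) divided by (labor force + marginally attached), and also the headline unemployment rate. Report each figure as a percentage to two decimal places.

Broad underutilization rate ≈ 11.60%; headline unemployment rate ≈ 7.52%.

Labor force = 96,670 + 7,856 = 104,526.
Numerator = 7,856 + 1,343 + 3,078 = 12,277.
Denominator = 104,526 + 1,343 = 105,869.
Broad rate = 12,277 / 105,869 = 11.60%.
Headline unemployment rate = 7,856 / 104,526 = 7.52%.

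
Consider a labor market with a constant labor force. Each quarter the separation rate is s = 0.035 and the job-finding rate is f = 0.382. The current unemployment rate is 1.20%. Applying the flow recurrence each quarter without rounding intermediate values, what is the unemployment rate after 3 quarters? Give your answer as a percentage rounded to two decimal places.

Unemployment rate after three quarters ≈ 6.97%.

With a fixed labor force, u_{t+1} = u_t + s·(1−u_t) − f·u_t = u_t·(1−s−f) + s.
Here 1−s−f = 0.583 and s = 0.035.
u_1 = 0.012000 × 0.583 + 0.035 = 0.041996.
u_2 = 0.041996 × 0.583 + 0.035 = 0.059484.
u_3 = 0.059484 × 0.583 + 0.035 = 0.069679.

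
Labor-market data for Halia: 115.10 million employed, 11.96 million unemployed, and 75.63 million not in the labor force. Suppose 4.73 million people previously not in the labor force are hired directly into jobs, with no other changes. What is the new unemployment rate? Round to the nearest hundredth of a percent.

Initially, labor force = 115.10 + 11.96 = 127.06 million, so u = 11.96/127.06 = 9.41%.
After the change, employed and labor force both rise by 4.73; unemployed unchanged → E = 119.83, U = 11.96, labor force = 131.79 million.
New unemployment rate = 11.96 / 131.79 = 9.08%.

New unemployment rate ≈ 9.08%.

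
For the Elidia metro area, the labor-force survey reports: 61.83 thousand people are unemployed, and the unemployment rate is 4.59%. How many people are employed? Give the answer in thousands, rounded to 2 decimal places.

About 1,285.23 thousand are employed.

Labor force = U / u = 61.83 / 0.0459 ≈ 1,347.06 thousand.
Employed = labor force − unemployed = 1,347.06 − 61.83 = 1,285.23 thousand.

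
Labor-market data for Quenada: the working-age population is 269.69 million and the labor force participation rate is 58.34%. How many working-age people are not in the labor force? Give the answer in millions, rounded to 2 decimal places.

Share not in the labor force = 1 − 0.5834 = 0.4166.
Not in labor force = 0.4166 × 269.69 ≈ 112.35 million.

About 112.35 million are not in the labor force.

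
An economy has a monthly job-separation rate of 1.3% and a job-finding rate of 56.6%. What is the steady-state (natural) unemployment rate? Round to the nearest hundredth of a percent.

Steady-state unemployment rate ≈ 2.25%.

At steady state the flows balance: s·E = f·U, so U/(E+U) = s/(s+f).
u* = 1.3 / (1.3 + 56.6) = 1.3 / 57.90 = 2.25%.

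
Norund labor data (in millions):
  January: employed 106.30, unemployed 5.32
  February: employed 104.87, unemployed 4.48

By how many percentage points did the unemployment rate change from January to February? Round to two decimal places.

January: labor force = 106.30 + 5.32 = 111.62; u = 5.32/111.62 = 4.77%.
February: labor force = 104.87 + 4.48 = 109.35; u = 4.48/109.35 = 4.10%.
Change = 4.10% − 4.77% = −0.67 pp.

The unemployment rate changed by −0.67 percentage points.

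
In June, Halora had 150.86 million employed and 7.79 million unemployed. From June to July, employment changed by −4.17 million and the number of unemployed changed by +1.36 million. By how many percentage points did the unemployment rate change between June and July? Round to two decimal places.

June: labor force = 150.86 + 7.79 = 158.65; u = 7.79/158.65 = 4.91%.
July: labor force = 146.69 + 9.15 = 155.84; u = 9.15/155.84 = 5.87%.
Change = 5.87% − 4.91% = +0.96 pp.

The unemployment rate changed by +0.96 percentage points.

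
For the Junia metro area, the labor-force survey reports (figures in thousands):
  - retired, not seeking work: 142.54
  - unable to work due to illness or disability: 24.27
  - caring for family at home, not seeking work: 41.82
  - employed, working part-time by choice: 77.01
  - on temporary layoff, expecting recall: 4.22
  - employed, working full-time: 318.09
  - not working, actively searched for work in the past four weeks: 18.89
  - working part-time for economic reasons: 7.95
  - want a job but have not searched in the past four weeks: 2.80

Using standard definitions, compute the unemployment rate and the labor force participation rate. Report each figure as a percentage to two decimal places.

Unemployment rate ≈ 5.42%; labor force participation rate ≈ 66.84%.

Employed = 77.01 + 318.09 + 7.95 = 403.05 thousand (anyone who worked, including part-time for economic reasons, counts as employed).
Unemployed = 4.22 + 18.89 = 23.11 thousand (jobless and actively searching, or on temporary layoff).
Labor force = 403.05 + 23.11 = 426.16 thousand.
Not in labor force = 142.54 + 24.27 + 41.82 + 2.80 = 211.43 thousand (those not working and not actively searching are outside the labor force — including those who want a job but have given up searching).
Civilian working-age population = 426.16 + 211.43 = 637.59 thousand.
Unemployment rate = 23.11 / 426.16 = 5.42%.
Labor force participation rate = 426.16 / 637.59 = 66.84%.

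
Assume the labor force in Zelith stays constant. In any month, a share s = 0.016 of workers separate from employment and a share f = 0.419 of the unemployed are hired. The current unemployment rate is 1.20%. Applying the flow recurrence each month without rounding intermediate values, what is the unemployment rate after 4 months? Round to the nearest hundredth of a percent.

With a fixed labor force, u_{t+1} = u_t + s·(1−u_t) − f·u_t = u_t·(1−s−f) + s.
Here 1−s−f = 0.565 and s = 0.016.
u_1 = 0.012000 × 0.565 + 0.016 = 0.022780.
u_2 = 0.022780 × 0.565 + 0.016 = 0.028871.
u_3 = 0.028871 × 0.565 + 0.016 = 0.032312.
u_4 = 0.032312 × 0.565 + 0.016 = 0.034256.

Unemployment rate after four months ≈ 3.43%.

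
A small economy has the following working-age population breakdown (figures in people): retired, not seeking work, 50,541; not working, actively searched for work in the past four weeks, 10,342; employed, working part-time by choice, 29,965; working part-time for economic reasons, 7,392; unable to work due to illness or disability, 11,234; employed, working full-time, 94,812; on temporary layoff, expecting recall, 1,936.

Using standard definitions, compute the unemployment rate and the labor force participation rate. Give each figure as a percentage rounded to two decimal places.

Employed = 29,965 + 7,392 + 94,812 = 132,169 (anyone who worked, including part-time for economic reasons, counts as employed).
Unemployed = 10,342 + 1,936 = 12,278 (jobless and actively searching, or on temporary layoff).
Labor force = 132,169 + 12,278 = 144,447.
Not in labor force = 50,541 + 11,234 = 61,775 (those not working and not actively searching are outside the labor force).
Civilian working-age population = 144,447 + 61,775 = 206,222.
Unemployment rate = 12,278 / 144,447 = 8.50%.
Labor force participation rate = 144,447 / 206,222 = 70.04%.

Unemployment rate ≈ 8.50%; labor force participation rate ≈ 70.04%.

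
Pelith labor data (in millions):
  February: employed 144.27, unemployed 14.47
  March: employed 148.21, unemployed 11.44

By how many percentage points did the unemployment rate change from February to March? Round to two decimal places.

February: labor force = 144.27 + 14.47 = 158.74; u = 14.47/158.74 = 9.12%.
March: labor force = 148.21 + 11.44 = 159.65; u = 11.44/159.65 = 7.17%.
Change = 7.17% − 9.12% = −1.95 pp.

The unemployment rate changed by −1.95 percentage points.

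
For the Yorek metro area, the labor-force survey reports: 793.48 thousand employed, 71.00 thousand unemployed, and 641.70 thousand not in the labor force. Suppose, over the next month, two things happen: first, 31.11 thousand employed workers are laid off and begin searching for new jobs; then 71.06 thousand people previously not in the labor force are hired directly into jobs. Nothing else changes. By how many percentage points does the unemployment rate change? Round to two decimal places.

Initially, labor force = 793.48 + 71.00 = 864.48 thousand, so u = 71.00/864.48 = 8.21%.
After the first change, employed falls and unemployed rises by 31.11; labor force unchanged → E = 762.37, U = 102.11, labor force = 864.48 thousand.
After the second change, employed and labor force both rise by 71.06; unemployed unchanged → E = 833.43, U = 102.11, labor force = 935.54 thousand.
New unemployment rate = 102.11 / 935.54 = 10.91%.
Change = 10.91% − 8.21% = +2.70 percentage points.

The unemployment rate changes by +2.70 percentage points.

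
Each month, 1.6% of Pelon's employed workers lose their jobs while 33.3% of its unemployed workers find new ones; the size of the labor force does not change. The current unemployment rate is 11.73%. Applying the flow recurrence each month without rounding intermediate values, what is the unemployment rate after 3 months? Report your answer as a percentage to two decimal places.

With a fixed labor force, u_{t+1} = u_t + s·(1−u_t) − f·u_t = u_t·(1−s−f) + s.
Here 1−s−f = 0.651 and s = 0.016.
u_1 = 0.117300 × 0.651 + 0.016 = 0.092362.
u_2 = 0.092362 × 0.651 + 0.016 = 0.076128.
u_3 = 0.076128 × 0.651 + 0.016 = 0.065559.

Unemployment rate after three months ≈ 6.56%.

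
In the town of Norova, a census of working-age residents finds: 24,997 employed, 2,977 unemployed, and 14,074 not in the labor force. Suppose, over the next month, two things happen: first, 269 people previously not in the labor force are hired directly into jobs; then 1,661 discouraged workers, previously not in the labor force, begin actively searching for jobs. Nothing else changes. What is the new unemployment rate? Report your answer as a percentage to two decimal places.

New unemployment rate ≈ 15.51%.

Initially, labor force = 24,997 + 2,977 = 27,974, so u = 2,977/27,974 = 10.64%.
After the first change, employed and labor force both rise by 269; unemployed unchanged → E = 25,266, U = 2,977, labor force = 28,243.
After the second change, unemployed and labor force both rise by 1,661 → E = 25,266, U = 4,638, labor force = 29,904.
New unemployment rate = 4,638 / 29,904 = 15.51%.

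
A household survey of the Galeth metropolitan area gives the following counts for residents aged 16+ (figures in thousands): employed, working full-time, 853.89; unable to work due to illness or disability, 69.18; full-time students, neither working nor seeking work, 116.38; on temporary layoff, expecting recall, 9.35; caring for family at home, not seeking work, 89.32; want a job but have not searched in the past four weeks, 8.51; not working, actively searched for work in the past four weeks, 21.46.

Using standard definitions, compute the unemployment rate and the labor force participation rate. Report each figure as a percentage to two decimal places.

Employed = 853.89 thousand.
Unemployed = 9.35 + 21.46 = 30.81 thousand (jobless and actively searching, or on temporary layoff).
Labor force = 853.89 + 30.81 = 884.70 thousand.
Not in labor force = 69.18 + 116.38 + 89.32 + 8.51 = 283.39 thousand (those not working and not actively searching are outside the labor force — including those who want a job but have given up searching).
Civilian working-age population = 884.70 + 283.39 = 1,168.09 thousand.
Unemployment rate = 30.81 / 884.70 = 3.48%.
Labor force participation rate = 884.70 / 1,168.09 = 75.74%.

Unemployment rate ≈ 3.48%; labor force participation rate ≈ 75.74%.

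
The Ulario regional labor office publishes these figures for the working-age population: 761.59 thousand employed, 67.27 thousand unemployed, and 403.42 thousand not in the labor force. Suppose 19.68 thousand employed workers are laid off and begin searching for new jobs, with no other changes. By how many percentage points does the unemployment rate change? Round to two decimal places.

The unemployment rate changes by +2.37 percentage points.

Initially, labor force = 761.59 + 67.27 = 828.86 thousand, so u = 67.27/828.86 = 8.12%.
After the change, employed falls and unemployed rises by 19.68; labor force unchanged → E = 741.91, U = 86.95, labor force = 828.86 thousand.
New unemployment rate = 86.95 / 828.86 = 10.49%.
Change = 10.49% − 8.12% = +2.37 percentage points.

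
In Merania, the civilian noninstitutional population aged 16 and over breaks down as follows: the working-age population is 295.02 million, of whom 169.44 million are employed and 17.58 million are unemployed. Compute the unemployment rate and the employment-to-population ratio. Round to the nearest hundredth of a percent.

Unemployment rate ≈ 9.40%; employment-population ratio ≈ 57.43%.

Labor force = employed + unemployed = 169.44 + 17.58 = 187.02 million.
Unemployment rate = 17.58 / 187.02 = 9.40%.
Employment-population ratio = 169.44 / 295.02 = 57.43%.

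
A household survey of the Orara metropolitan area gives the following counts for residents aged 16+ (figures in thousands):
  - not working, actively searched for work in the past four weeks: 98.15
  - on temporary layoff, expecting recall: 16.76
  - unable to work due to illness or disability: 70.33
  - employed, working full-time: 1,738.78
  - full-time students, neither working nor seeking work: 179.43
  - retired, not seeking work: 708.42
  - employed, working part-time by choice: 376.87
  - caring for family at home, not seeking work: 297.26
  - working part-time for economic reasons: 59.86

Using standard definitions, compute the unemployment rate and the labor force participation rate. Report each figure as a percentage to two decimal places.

Unemployment rate ≈ 5.02%; labor force participation rate ≈ 64.59%.

Employed = 1,738.78 + 376.87 + 59.86 = 2,175.51 thousand (anyone who worked, including part-time for economic reasons, counts as employed).
Unemployed = 98.15 + 16.76 = 114.91 thousand (jobless and actively searching, or on temporary layoff).
Labor force = 2,175.51 + 114.91 = 2,290.42 thousand.
Not in labor force = 70.33 + 179.43 + 708.42 + 297.26 = 1,255.44 thousand (those not working and not actively searching are outside the labor force).
Civilian working-age population = 2,290.42 + 1,255.44 = 3,545.86 thousand.
Unemployment rate = 114.91 / 2,290.42 = 5.02%.
Labor force participation rate = 2,290.42 / 3,545.86 = 64.59%.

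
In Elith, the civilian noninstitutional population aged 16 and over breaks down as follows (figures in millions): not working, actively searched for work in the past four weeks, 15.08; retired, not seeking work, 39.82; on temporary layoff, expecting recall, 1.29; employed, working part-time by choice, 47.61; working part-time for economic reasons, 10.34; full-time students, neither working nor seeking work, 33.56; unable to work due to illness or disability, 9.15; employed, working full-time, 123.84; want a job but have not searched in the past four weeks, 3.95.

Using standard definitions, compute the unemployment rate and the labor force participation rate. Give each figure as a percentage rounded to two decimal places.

Unemployment rate ≈ 8.26%; labor force participation rate ≈ 69.62%.

Employed = 47.61 + 10.34 + 123.84 = 181.79 million (anyone who worked, including part-time for economic reasons, counts as employed).
Unemployed = 15.08 + 1.29 = 16.37 million (jobless and actively searching, or on temporary layoff).
Labor force = 181.79 + 16.37 = 198.16 million.
Not in labor force = 39.82 + 33.56 + 9.15 + 3.95 = 86.48 million (those not working and not actively searching are outside the labor force — including those who want a job but have given up searching).
Civilian working-age population = 198.16 + 86.48 = 284.64 million.
Unemployment rate = 16.37 / 198.16 = 8.26%.
Labor force participation rate = 198.16 / 284.64 = 69.62%.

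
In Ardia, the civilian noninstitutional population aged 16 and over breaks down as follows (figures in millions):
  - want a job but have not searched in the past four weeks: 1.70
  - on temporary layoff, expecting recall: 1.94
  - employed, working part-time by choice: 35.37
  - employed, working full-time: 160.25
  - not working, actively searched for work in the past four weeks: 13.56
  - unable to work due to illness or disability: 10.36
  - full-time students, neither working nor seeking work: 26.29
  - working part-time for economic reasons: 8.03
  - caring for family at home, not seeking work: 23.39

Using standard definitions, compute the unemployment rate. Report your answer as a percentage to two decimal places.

Employed = 35.37 + 160.25 + 8.03 = 203.65 million (anyone who worked, including part-time for economic reasons, counts as employed).
Unemployed = 1.94 + 13.56 = 15.50 million (jobless and actively searching, or on temporary layoff).
Labor force = 203.65 + 15.50 = 219.15 million.
Unemployment rate = 15.50 / 219.15 = 7.07%.

Unemployment rate ≈ 7.07%.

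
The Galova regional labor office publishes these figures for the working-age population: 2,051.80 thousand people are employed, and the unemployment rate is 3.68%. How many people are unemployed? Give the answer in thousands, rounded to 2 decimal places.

Let U be the number unemployed. The labor force is E + U, and U/(E+U) = 0.0368.
So U = 0.0368 × 2,051.80 / (1 − 0.0368) = 75.5062 / 0.9632 ≈ 78.39 thousand.

About 78.39 thousand are unemployed.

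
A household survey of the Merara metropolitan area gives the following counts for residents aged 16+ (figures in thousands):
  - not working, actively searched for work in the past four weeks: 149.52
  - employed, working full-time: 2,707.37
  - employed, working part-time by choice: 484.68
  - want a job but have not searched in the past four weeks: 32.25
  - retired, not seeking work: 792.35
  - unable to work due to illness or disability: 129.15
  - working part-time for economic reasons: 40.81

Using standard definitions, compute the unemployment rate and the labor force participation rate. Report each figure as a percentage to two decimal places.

Employed = 2,707.37 + 484.68 + 40.81 = 3,232.86 thousand (anyone who worked, including part-time for economic reasons, counts as employed).
Unemployed = 149.52 thousand.
Labor force = 3,232.86 + 149.52 = 3,382.38 thousand.
Not in labor force = 32.25 + 792.35 + 129.15 = 953.75 thousand (those not working and not actively searching are outside the labor force — including those who want a job but have given up searching).
Civilian working-age population = 3,382.38 + 953.75 = 4,336.13 thousand.
Unemployment rate = 149.52 / 3,382.38 = 4.42%.
Labor force participation rate = 3,382.38 / 4,336.13 = 78.00%.

Unemployment rate ≈ 4.42%; labor force participation rate ≈ 78.00%.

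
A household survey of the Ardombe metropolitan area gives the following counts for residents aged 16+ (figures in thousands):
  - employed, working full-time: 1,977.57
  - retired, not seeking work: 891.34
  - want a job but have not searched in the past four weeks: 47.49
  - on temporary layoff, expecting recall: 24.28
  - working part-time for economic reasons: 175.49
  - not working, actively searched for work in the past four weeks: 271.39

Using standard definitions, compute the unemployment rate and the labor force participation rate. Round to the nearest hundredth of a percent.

Unemployment rate ≈ 12.07%; labor force participation rate ≈ 72.29%.

Employed = 1,977.57 + 175.49 = 2,153.06 thousand (anyone who worked, including part-time for economic reasons, counts as employed).
Unemployed = 24.28 + 271.39 = 295.67 thousand (jobless and actively searching, or on temporary layoff).
Labor force = 2,153.06 + 295.67 = 2,448.73 thousand.
Not in labor force = 891.34 + 47.49 = 938.83 thousand (those not working and not actively searching are outside the labor force — including those who want a job but have given up searching).
Civilian working-age population = 2,448.73 + 938.83 = 3,387.56 thousand.
Unemployment rate = 295.67 / 2,448.73 = 12.07%.
Labor force participation rate = 2,448.73 / 3,387.56 = 72.29%.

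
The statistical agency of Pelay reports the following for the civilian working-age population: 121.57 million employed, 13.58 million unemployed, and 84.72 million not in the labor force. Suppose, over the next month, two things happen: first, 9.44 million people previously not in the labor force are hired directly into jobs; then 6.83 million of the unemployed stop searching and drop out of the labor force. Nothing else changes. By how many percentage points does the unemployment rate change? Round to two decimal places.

Initially, labor force = 121.57 + 13.58 = 135.15 million, so u = 13.58/135.15 = 10.05%.
After the first change, employed and labor force both rise by 9.44; unemployed unchanged → E = 131.01, U = 13.58, labor force = 144.59 million.
After the second change, unemployed and labor force both fall by 6.83 → E = 131.01, U = 6.75, labor force = 137.76 million.
New unemployment rate = 6.75 / 137.76 = 4.90%.
Change = 4.90% − 10.05% = −5.15 percentage points.

The unemployment rate changes by −5.15 percentage points.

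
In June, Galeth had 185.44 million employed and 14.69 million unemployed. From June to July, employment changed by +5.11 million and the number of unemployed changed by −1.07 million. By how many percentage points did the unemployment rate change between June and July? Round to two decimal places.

The unemployment rate changed by −0.67 percentage points.

June: labor force = 185.44 + 14.69 = 200.13; u = 14.69/200.13 = 7.34%.
July: labor force = 190.55 + 13.62 = 204.17; u = 13.62/204.17 = 6.67%.
Change = 6.67% − 7.34% = −0.67 pp.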